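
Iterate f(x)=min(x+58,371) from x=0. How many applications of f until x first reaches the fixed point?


Step 1: x=0, cap=371, increment=58
Step 2: x grows by 58 each step until capped at 371; fixed point is x=371
Step 3: iterations = ceil(371/58) = 7

7


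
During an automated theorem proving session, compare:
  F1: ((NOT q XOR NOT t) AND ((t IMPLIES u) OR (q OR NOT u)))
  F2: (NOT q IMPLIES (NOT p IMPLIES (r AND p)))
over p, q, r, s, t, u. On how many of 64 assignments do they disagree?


F1 = ((NOT q XOR NOT t) AND ((t IMPLIES u) OR (q OR NOT u)))
F2 = (NOT q IMPLIES (NOT p IMPLIES (r AND p)))
Evaluate both on each of 64 rows (bits = p,q,r,s,t,u):
  row 0 [000000]: F1=0 F2=0 -> 0
  row 1 [000001]: F1=0 F2=0 -> 0
  row 2 [000010]: F1=1 F2=0 (differ) -> 1
  row 3 [000011]: F1=1 F2=0 (differ) -> 1
  row 4 [000100]: F1=0 F2=0 -> 0
  (every remaining row is evaluated the same way; all 64 results are listed next)
Full result column, 8 rows per line (p,q,r fixed per line; s,t,u runs 000..111 left to right):
  rows 0-7 [p,q,r=000]: 00110011  (ones: 4)
  rows 8-15 [p,q,r=001]: 00110011  (ones: 4)
  rows 16-23 [p,q,r=010]: 00110011  (ones: 4)
  rows 24-31 [p,q,r=011]: 00110011  (ones: 4)
  rows 32-39 [p,q,r=100]: 11001100  (ones: 4)
  rows 40-47 [p,q,r=101]: 11001100  (ones: 4)
  rows 48-55 [p,q,r=110]: 00110011  (ones: 4)
  rows 56-63 [p,q,r=111]: 00110011  (ones: 4)
Disagreements = 4+4+4+4+4+4+4+4 = 32

32


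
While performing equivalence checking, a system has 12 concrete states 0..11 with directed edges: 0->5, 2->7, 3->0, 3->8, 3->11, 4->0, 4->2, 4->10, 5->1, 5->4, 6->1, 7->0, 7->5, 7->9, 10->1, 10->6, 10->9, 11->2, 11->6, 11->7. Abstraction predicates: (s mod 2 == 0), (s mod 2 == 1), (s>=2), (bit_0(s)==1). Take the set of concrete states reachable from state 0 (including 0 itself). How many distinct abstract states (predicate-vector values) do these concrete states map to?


BFS from 0:
Concrete reachable: {0, 1, 2, 4, 5, 6, 7, 9, 10}
Abstract via predicates (s mod 2 == 0), (s mod 2 == 1), (s>=2), (bit_0(s)==1):
  (0,1,0,1) <- {1}
  (0,1,1,1) <- {5, 7, 9}
  (1,0,0,0) <- {0}
  (1,0,1,0) <- {2, 4, 6, 10}
Distinct abstract states = 4

4


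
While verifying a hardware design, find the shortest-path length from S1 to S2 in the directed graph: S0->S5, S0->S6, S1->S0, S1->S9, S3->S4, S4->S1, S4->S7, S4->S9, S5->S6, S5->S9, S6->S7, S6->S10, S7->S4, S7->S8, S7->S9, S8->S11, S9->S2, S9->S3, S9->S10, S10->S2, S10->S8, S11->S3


BFS layer-by-layer from S1:
  dist 0: {S1}
  dist 1: {S0, S9}
  dist 2: {S2, S3, S5, S6, S10}
  -> S2 reached at distance 2
Shortest path length = 2

2


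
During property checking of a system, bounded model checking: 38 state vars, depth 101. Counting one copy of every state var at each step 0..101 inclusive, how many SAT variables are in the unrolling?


BMC unrolls to depth k, creating one copy of each state var for steps 0..k.
Step count = 101 + 1 = 102 (steps 0 through 101)
Vars per step = 38
Total = 38 * 102 = 3876

3876


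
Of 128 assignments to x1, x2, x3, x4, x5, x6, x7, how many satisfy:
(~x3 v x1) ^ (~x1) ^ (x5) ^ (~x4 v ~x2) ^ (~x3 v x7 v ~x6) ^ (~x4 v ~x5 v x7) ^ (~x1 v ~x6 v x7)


CNF with 7 clauses over 7 vars (128 assignments).
An assignment satisfies CNF iff every clause has >=1 true literal.
Check each row (bits = x1,x2,x3,x4,x5,x6,x7; clause T/F shown):
  row 0 [0000000]: clauses=TTFTTTT -> 0
  row 1 [0000001]: clauses=TTFTTTT -> 0
  row 2 [0000010]: clauses=TTFTTTT -> 0
  row 3 [0000011]: clauses=TTFTTTT -> 0
  row 4 [0000100]: clauses=TTTTTTT -> 1
  (every remaining row is evaluated the same way; all 128 results are listed next)
Full result column, 8 rows per line (x1,x2,x3,x4 fixed per line; x5,x6,x7 runs 000..111 left to right):
  rows 0-7 [x1,x2,x3,x4=0000]: 00001111  (ones: 4)
  rows 8-15 [x1,x2,x3,x4=0001]: 00000101  (ones: 2)
  rows 16-23 [x1,x2,x3,x4=0010]: 00000000  (ones: 0)
  rows 24-31 [x1,x2,x3,x4=0011]: 00000000  (ones: 0)
  rows 32-39 [x1,x2,x3,x4=0100]: 00001111  (ones: 4)
  rows 40-47 [x1,x2,x3,x4=0101]: 00000000  (ones: 0)
  rows 48-55 [x1,x2,x3,x4=0110]: 00000000  (ones: 0)
  rows 56-63 [x1,x2,x3,x4=0111]: 00000000  (ones: 0)
  rows 64-71 [x1,x2,x3,x4=1000]: 00000000  (ones: 0)
  rows 72-79 [x1,x2,x3,x4=1001]: 00000000  (ones: 0)
  rows 80-87 [x1,x2,x3,x4=1010]: 00000000  (ones: 0)
  rows 88-95 [x1,x2,x3,x4=1011]: 00000000  (ones: 0)
  rows 96-103 [x1,x2,x3,x4=1100]: 00000000  (ones: 0)
  rows 104-111 [x1,x2,x3,x4=1101]: 00000000  (ones: 0)
  rows 112-119 [x1,x2,x3,x4=1110]: 00000000  (ones: 0)
  rows 120-127 [x1,x2,x3,x4=1111]: 00000000  (ones: 0)
Satisfying assignments = 4+2+0+0+4+0+0+0+0+0+0+0+0+0+0+0 = 10

10


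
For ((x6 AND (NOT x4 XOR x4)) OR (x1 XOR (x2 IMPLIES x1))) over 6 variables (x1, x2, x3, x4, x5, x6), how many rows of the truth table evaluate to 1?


Formula: ((x6 AND (NOT x4 XOR x4)) OR (x1 XOR (x2 IMPLIES x1))) over 6 vars (64 rows)
Evaluate each row (x1, x2, x3, x4, x5, x6 as bits, MSB first):
  row 0 [000000]: ((0 AND (NOT 0 XOR 0)) OR (0 XOR (0 IMPLIES 0))) -> 1
  row 1 [000001]: ((1 AND (NOT 0 XOR 0)) OR (0 XOR (0 IMPLIES 0))) -> 1
  row 2 [000010]: ((0 AND (NOT 0 XOR 0)) OR (0 XOR (0 IMPLIES 0))) -> 1
  row 3 [000011]: ((1 AND (NOT 0 XOR 0)) OR (0 XOR (0 IMPLIES 0))) -> 1
  row 4 [000100]: ((0 AND (NOT 1 XOR 1)) OR (0 XOR (0 IMPLIES 0))) -> 1
  (every remaining row is evaluated the same way; all 64 results are listed next)
Full result column, 8 rows per line (x1,x2,x3 fixed per line; x4,x5,x6 runs 000..111 left to right):
  rows 0-7 [x1,x2,x3=000]: 11111111  (ones: 8)
  rows 8-15 [x1,x2,x3=001]: 11111111  (ones: 8)
  rows 16-23 [x1,x2,x3=010]: 01010101  (ones: 4)
  rows 24-31 [x1,x2,x3=011]: 01010101  (ones: 4)
  rows 32-39 [x1,x2,x3=100]: 01010101  (ones: 4)
  rows 40-47 [x1,x2,x3=101]: 01010101  (ones: 4)
  rows 48-55 [x1,x2,x3=110]: 01010101  (ones: 4)
  rows 56-63 [x1,x2,x3=111]: 01010101  (ones: 4)
Count of 1-rows = 8+8+4+4+4+4+4+4 = 40

40


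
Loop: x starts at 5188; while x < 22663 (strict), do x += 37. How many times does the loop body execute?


Step 1: x goes from 5188 toward 22663 by 37; the body runs while x<22663, so iterations = ceil((bound-start)/step)
Step 2: Distance=17475
Step 3: ceil(17475/37)=473

473


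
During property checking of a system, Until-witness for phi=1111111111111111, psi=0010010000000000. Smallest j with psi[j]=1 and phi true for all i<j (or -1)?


(phi U psi) at 0: need smallest j with psi[j]=1 and phi[i]=1 for all i in [0,j).
Scan from step 0:
  step 0: phi=1, psi=0 -> continue
  step 1: phi=1, psi=0 -> continue
  step 2: psi=1 and phi held for [0,2) -> witness found
Witness step = 2

2


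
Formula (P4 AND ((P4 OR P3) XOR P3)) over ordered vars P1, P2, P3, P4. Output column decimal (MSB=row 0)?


Formula: (P4 AND ((P4 OR P3) XOR P3)) over P1, P2, P3, P4 (16 rows)
Evaluate each row (bits = P1,P2,P3,P4, MSB first):
  row 0 [0000]: (0 AND ((0 OR 0) XOR 0)) -> 0
  row 1 [0001]: (1 AND ((1 OR 0) XOR 0)) -> 1
  row 2 [0010]: (0 AND ((0 OR 1) XOR 1)) -> 0
  row 3 [0011]: (1 AND ((1 OR 1) XOR 1)) -> 0
  row 4 [0100]: (0 AND ((0 OR 0) XOR 0)) -> 0
  row 5 [0101]: (1 AND ((1 OR 0) XOR 0)) -> 1
  row 6 [0110]: (0 AND ((0 OR 1) XOR 1)) -> 0
  row 7 [0111]: (1 AND ((1 OR 1) XOR 1)) -> 0
  row 8 [1000]: (0 AND ((0 OR 0) XOR 0)) -> 0
  row 9 [1001]: (1 AND ((1 OR 0) XOR 0)) -> 1
  row 10 [1010]: (0 AND ((0 OR 1) XOR 1)) -> 0
  row 11 [1011]: (1 AND ((1 OR 1) XOR 1)) -> 0
  row 12 [1100]: (0 AND ((0 OR 0) XOR 0)) -> 0
  row 13 [1101]: (1 AND ((1 OR 0) XOR 0)) -> 1
  row 14 [1110]: (0 AND ((0 OR 1) XOR 1)) -> 0
  row 15 [1111]: (1 AND ((1 OR 1) XOR 1)) -> 0
Full result column, 4 rows per line (P1,P2 fixed per line; P3,P4 runs 00..11 left to right):
  rows 0-3 [P1,P2=00]: 0100  = hex 4
  rows 4-7 [P1,P2=01]: 0100  = hex 4
  rows 8-11 [P1,P2=10]: 0100  = hex 4
  rows 12-15 [P1,P2=11]: 0100  = hex 4
Output column (row 0 .. row 15) = 0100010001000100
Output column grouped in 4s = 0100 0100 0100 0100 = 0x4444
Convert to decimal digit by digit (value = value*16 + digit):
  4 -> 4
  4*16 + 4 = 68
  68*16 + 4 = 1092
  1092*16 + 4 = 17476
Decimal = 17476

17476


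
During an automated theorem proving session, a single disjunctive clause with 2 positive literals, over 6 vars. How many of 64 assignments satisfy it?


Step 1: Total=2^6=64
Step 2: Unsat when all 2 false: 2^4=16
Step 3: Sat=64-16=48

48


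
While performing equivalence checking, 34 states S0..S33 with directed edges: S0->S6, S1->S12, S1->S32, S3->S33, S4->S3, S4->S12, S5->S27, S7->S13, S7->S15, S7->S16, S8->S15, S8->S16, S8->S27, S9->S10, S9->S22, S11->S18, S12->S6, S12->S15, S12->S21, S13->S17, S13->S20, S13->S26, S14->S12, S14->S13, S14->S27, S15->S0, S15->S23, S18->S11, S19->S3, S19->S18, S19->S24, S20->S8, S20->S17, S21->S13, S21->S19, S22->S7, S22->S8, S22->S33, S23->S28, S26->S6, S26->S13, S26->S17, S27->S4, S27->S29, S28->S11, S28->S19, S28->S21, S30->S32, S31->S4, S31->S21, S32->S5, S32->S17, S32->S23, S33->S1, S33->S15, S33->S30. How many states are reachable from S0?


BFS from S0:
  layer 0: {S0}
  layer 1: {S6}
Reachable set: {S0, S6}
Count = 2

2


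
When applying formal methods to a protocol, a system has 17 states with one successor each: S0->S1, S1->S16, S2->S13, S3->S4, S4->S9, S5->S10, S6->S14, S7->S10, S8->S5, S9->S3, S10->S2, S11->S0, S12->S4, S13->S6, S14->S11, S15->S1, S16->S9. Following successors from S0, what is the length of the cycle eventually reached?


Trace from S0 until a state repeats:
  S0 -> S1 -> S16 -> S9 -> S3 -> S4 -> S9
S9 first seen at step 3, revisited at step 6.
Cycle length = 6 - 3 = 3

3


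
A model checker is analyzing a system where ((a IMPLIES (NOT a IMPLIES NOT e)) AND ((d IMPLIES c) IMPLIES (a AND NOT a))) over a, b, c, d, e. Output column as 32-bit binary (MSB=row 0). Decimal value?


Formula: ((a IMPLIES (NOT a IMPLIES NOT e)) AND ((d IMPLIES c) IMPLIES (a AND NOT a))) over a, b, c, d, e (32 rows)
Evaluate each row (bits = a,b,c,d,e, MSB first):
  row 0 [00000]: ((0 IMPLIES (NOT 0 IMPLIES NOT 0)) AND ((0 IMPLIES 0) IMPLIES (0 AND NOT 0))) -> 0
  row 1 [00001]: ((0 IMPLIES (NOT 0 IMPLIES NOT 1)) AND ((0 IMPLIES 0) IMPLIES (0 AND NOT 0))) -> 0
  row 2 [00010]: ((0 IMPLIES (NOT 0 IMPLIES NOT 0)) AND ((1 IMPLIES 0) IMPLIES (0 AND NOT 0))) -> 1
  row 3 [00011]: ((0 IMPLIES (NOT 0 IMPLIES NOT 1)) AND ((1 IMPLIES 0) IMPLIES (0 AND NOT 0))) -> 1
  row 4 [00100]: ((0 IMPLIES (NOT 0 IMPLIES NOT 0)) AND ((0 IMPLIES 1) IMPLIES (0 AND NOT 0))) -> 0
  row 5 [00101]: ((0 IMPLIES (NOT 0 IMPLIES NOT 1)) AND ((0 IMPLIES 1) IMPLIES (0 AND NOT 0))) -> 0
  row 6 [00110]: ((0 IMPLIES (NOT 0 IMPLIES NOT 0)) AND ((1 IMPLIES 1) IMPLIES (0 AND NOT 0))) -> 0
  row 7 [00111]: ((0 IMPLIES (NOT 0 IMPLIES NOT 1)) AND ((1 IMPLIES 1) IMPLIES (0 AND NOT 0))) -> 0
  row 8 [01000]: ((0 IMPLIES (NOT 0 IMPLIES NOT 0)) AND ((0 IMPLIES 0) IMPLIES (0 AND NOT 0))) -> 0
  row 9 [01001]: ((0 IMPLIES (NOT 0 IMPLIES NOT 1)) AND ((0 IMPLIES 0) IMPLIES (0 AND NOT 0))) -> 0
  row 10 [01010]: ((0 IMPLIES (NOT 0 IMPLIES NOT 0)) AND ((1 IMPLIES 0) IMPLIES (0 AND NOT 0))) -> 1
  row 11 [01011]: ((0 IMPLIES (NOT 0 IMPLIES NOT 1)) AND ((1 IMPLIES 0) IMPLIES (0 AND NOT 0))) -> 1
  row 12 [01100]: ((0 IMPLIES (NOT 0 IMPLIES NOT 0)) AND ((0 IMPLIES 1) IMPLIES (0 AND NOT 0))) -> 0
  row 13 [01101]: ((0 IMPLIES (NOT 0 IMPLIES NOT 1)) AND ((0 IMPLIES 1) IMPLIES (0 AND NOT 0))) -> 0
  row 14 [01110]: ((0 IMPLIES (NOT 0 IMPLIES NOT 0)) AND ((1 IMPLIES 1) IMPLIES (0 AND NOT 0))) -> 0
  row 15 [01111]: ((0 IMPLIES (NOT 0 IMPLIES NOT 1)) AND ((1 IMPLIES 1) IMPLIES (0 AND NOT 0))) -> 0
  row 16 [10000]: ((1 IMPLIES (NOT 1 IMPLIES NOT 0)) AND ((0 IMPLIES 0) IMPLIES (1 AND NOT 1))) -> 0
  row 17 [10001]: ((1 IMPLIES (NOT 1 IMPLIES NOT 1)) AND ((0 IMPLIES 0) IMPLIES (1 AND NOT 1))) -> 0
  row 18 [10010]: ((1 IMPLIES (NOT 1 IMPLIES NOT 0)) AND ((1 IMPLIES 0) IMPLIES (1 AND NOT 1))) -> 1
  row 19 [10011]: ((1 IMPLIES (NOT 1 IMPLIES NOT 1)) AND ((1 IMPLIES 0) IMPLIES (1 AND NOT 1))) -> 1
  row 20 [10100]: ((1 IMPLIES (NOT 1 IMPLIES NOT 0)) AND ((0 IMPLIES 1) IMPLIES (1 AND NOT 1))) -> 0
  row 21 [10101]: ((1 IMPLIES (NOT 1 IMPLIES NOT 1)) AND ((0 IMPLIES 1) IMPLIES (1 AND NOT 1))) -> 0
  row 22 [10110]: ((1 IMPLIES (NOT 1 IMPLIES NOT 0)) AND ((1 IMPLIES 1) IMPLIES (1 AND NOT 1))) -> 0
  row 23 [10111]: ((1 IMPLIES (NOT 1 IMPLIES NOT 1)) AND ((1 IMPLIES 1) IMPLIES (1 AND NOT 1))) -> 0
  row 24 [11000]: ((1 IMPLIES (NOT 1 IMPLIES NOT 0)) AND ((0 IMPLIES 0) IMPLIES (1 AND NOT 1))) -> 0
  row 25 [11001]: ((1 IMPLIES (NOT 1 IMPLIES NOT 1)) AND ((0 IMPLIES 0) IMPLIES (1 AND NOT 1))) -> 0
  row 26 [11010]: ((1 IMPLIES (NOT 1 IMPLIES NOT 0)) AND ((1 IMPLIES 0) IMPLIES (1 AND NOT 1))) -> 1
  row 27 [11011]: ((1 IMPLIES (NOT 1 IMPLIES NOT 1)) AND ((1 IMPLIES 0) IMPLIES (1 AND NOT 1))) -> 1
  row 28 [11100]: ((1 IMPLIES (NOT 1 IMPLIES NOT 0)) AND ((0 IMPLIES 1) IMPLIES (1 AND NOT 1))) -> 0
  row 29 [11101]: ((1 IMPLIES (NOT 1 IMPLIES NOT 1)) AND ((0 IMPLIES 1) IMPLIES (1 AND NOT 1))) -> 0
  row 30 [11110]: ((1 IMPLIES (NOT 1 IMPLIES NOT 0)) AND ((1 IMPLIES 1) IMPLIES (1 AND NOT 1))) -> 0
  row 31 [11111]: ((1 IMPLIES (NOT 1 IMPLIES NOT 1)) AND ((1 IMPLIES 1) IMPLIES (1 AND NOT 1))) -> 0
Full result column, 4 rows per line (a,b,c fixed per line; d,e runs 00..11 left to right):
  rows 0-3 [a,b,c=000]: 0011  = hex 3
  rows 4-7 [a,b,c=001]: 0000  = hex 0
  rows 8-11 [a,b,c=010]: 0011  = hex 3
  rows 12-15 [a,b,c=011]: 0000  = hex 0
  rows 16-19 [a,b,c=100]: 0011  = hex 3
  rows 20-23 [a,b,c=101]: 0000  = hex 0
  rows 24-27 [a,b,c=110]: 0011  = hex 3
  rows 28-31 [a,b,c=111]: 0000  = hex 0
Output column (row 0 .. row 31) = 00110000001100000011000000110000
Output column grouped in 4s = 0011 0000 0011 0000 0011 0000 0011 0000 = 0x30303030
Convert to decimal digit by digit (value = value*16 + digit):
  3 -> 3
  3*16 + 0 = 48
  48*16 + 3 = 771
  771*16 + 0 = 12336
  12336*16 + 3 = 197379
  197379*16 + 0 = 3158064
  3158064*16 + 3 = 50529027
  50529027*16 + 0 = 808464432
Decimal = 808464432

808464432


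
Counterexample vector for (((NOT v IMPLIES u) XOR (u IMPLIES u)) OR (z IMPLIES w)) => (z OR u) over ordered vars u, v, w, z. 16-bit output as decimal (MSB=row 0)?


F1 = (((NOT v IMPLIES u) XOR (u IMPLIES u)) OR (z IMPLIES w))
F2 = (z OR u)
Counterexample to F1=>F2 is where F1=1 and F2=0.
Evaluate each row (bits = u,v,w,z, MSB first):
  row 0 [0000]: F1=1 F2=0 -> F1&~F2 -> 1
  row 1 [0001]: F1=1 F2=1 -> F1&~F2 -> 0
  row 2 [0010]: F1=1 F2=0 -> F1&~F2 -> 1
  row 3 [0011]: F1=1 F2=1 -> F1&~F2 -> 0
  row 4 [0100]: F1=1 F2=0 -> F1&~F2 -> 1
  row 5 [0101]: F1=0 F2=1 -> F1&~F2 -> 0
  row 6 [0110]: F1=1 F2=0 -> F1&~F2 -> 1
  row 7 [0111]: F1=1 F2=1 -> F1&~F2 -> 0
  row 8 [1000]: F1=1 F2=1 -> F1&~F2 -> 0
  row 9 [1001]: F1=0 F2=1 -> F1&~F2 -> 0
  row 10 [1010]: F1=1 F2=1 -> F1&~F2 -> 0
  row 11 [1011]: F1=1 F2=1 -> F1&~F2 -> 0
  row 12 [1100]: F1=1 F2=1 -> F1&~F2 -> 0
  row 13 [1101]: F1=0 F2=1 -> F1&~F2 -> 0
  row 14 [1110]: F1=1 F2=1 -> F1&~F2 -> 0
  row 15 [1111]: F1=1 F2=1 -> F1&~F2 -> 0
Full result column, 4 rows per line (u,v fixed per line; w,z runs 00..11 left to right):
  rows 0-3 [u,v=00]: 1010  = hex A
  rows 4-7 [u,v=01]: 1010  = hex A
  rows 8-11 [u,v=10]: 0000  = hex 0
  rows 12-15 [u,v=11]: 0000  = hex 0
Counterexample vector (row 0 .. row 15) = 1010101000000000
Output column grouped in 4s = 1010 1010 0000 0000 = 0xAA00
Convert to decimal digit by digit (value = value*16 + digit):
  A -> 10
  10*16 + 10 (A) = 170
  170*16 + 0 = 2720
  2720*16 + 0 = 43520
Decimal = 43520

43520


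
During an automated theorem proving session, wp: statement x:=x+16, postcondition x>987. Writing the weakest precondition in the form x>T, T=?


Formula: wp(x:=E, P) = P[E/x] (substitute E for x in postcondition)
Step 1: Postcondition: x>987
Step 2: Substitute x+16 for x: x+16>987
Step 3: Solve for x: x > 987-16 = 971

971


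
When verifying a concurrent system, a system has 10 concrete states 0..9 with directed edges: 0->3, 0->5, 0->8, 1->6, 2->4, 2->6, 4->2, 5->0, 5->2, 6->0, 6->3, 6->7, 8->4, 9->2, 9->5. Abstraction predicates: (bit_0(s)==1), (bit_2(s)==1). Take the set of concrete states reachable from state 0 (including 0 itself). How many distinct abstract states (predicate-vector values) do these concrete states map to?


BFS from 0:
Concrete reachable: {0, 2, 3, 4, 5, 6, 7, 8}
Abstract via predicates (bit_0(s)==1), (bit_2(s)==1):
  (0,0) <- {0, 2, 8}
  (0,1) <- {4, 6}
  (1,0) <- {3}
  (1,1) <- {5, 7}
Distinct abstract states = 4

4


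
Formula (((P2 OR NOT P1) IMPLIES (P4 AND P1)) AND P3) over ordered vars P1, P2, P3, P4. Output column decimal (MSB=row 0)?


Formula: (((P2 OR NOT P1) IMPLIES (P4 AND P1)) AND P3) over P1, P2, P3, P4 (16 rows)
Evaluate each row (bits = P1,P2,P3,P4, MSB first):
  row 0 [0000]: (((0 OR NOT 0) IMPLIES (0 AND 0)) AND 0) -> 0
  row 1 [0001]: (((0 OR NOT 0) IMPLIES (1 AND 0)) AND 0) -> 0
  row 2 [0010]: (((0 OR NOT 0) IMPLIES (0 AND 0)) AND 1) -> 0
  row 3 [0011]: (((0 OR NOT 0) IMPLIES (1 AND 0)) AND 1) -> 0
  row 4 [0100]: (((1 OR NOT 0) IMPLIES (0 AND 0)) AND 0) -> 0
  row 5 [0101]: (((1 OR NOT 0) IMPLIES (1 AND 0)) AND 0) -> 0
  row 6 [0110]: (((1 OR NOT 0) IMPLIES (0 AND 0)) AND 1) -> 0
  row 7 [0111]: (((1 OR NOT 0) IMPLIES (1 AND 0)) AND 1) -> 0
  row 8 [1000]: (((0 OR NOT 1) IMPLIES (0 AND 1)) AND 0) -> 0
  row 9 [1001]: (((0 OR NOT 1) IMPLIES (1 AND 1)) AND 0) -> 0
  row 10 [1010]: (((0 OR NOT 1) IMPLIES (0 AND 1)) AND 1) -> 1
  row 11 [1011]: (((0 OR NOT 1) IMPLIES (1 AND 1)) AND 1) -> 1
  row 12 [1100]: (((1 OR NOT 1) IMPLIES (0 AND 1)) AND 0) -> 0
  row 13 [1101]: (((1 OR NOT 1) IMPLIES (1 AND 1)) AND 0) -> 0
  row 14 [1110]: (((1 OR NOT 1) IMPLIES (0 AND 1)) AND 1) -> 0
  row 15 [1111]: (((1 OR NOT 1) IMPLIES (1 AND 1)) AND 1) -> 1
Full result column, 4 rows per line (P1,P2 fixed per line; P3,P4 runs 00..11 left to right):
  rows 0-3 [P1,P2=00]: 0000  = hex 0
  rows 4-7 [P1,P2=01]: 0000  = hex 0
  rows 8-11 [P1,P2=10]: 0011  = hex 3
  rows 12-15 [P1,P2=11]: 0001  = hex 1
Output column (row 0 .. row 15) = 0000000000110001
Output column grouped in 4s = 0000 0000 0011 0001 = 0x0031
Convert to decimal digit by digit (value = value*16 + digit):
  0 -> 0
  0*16 + 0 = 0
  0*16 + 3 = 3
  3*16 + 1 = 49
Decimal = 49

49


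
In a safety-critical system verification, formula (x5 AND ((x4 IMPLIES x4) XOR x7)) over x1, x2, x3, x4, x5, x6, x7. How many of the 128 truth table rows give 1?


Formula: (x5 AND ((x4 IMPLIES x4) XOR x7)) over 7 vars (128 rows)
Evaluate each row (x1, x2, x3, x4, x5, x6, x7 as bits, MSB first):
  row 0 [0000000]: (0 AND ((0 IMPLIES 0) XOR 0)) -> 0
  row 1 [0000001]: (0 AND ((0 IMPLIES 0) XOR 1)) -> 0
  row 2 [0000010]: (0 AND ((0 IMPLIES 0) XOR 0)) -> 0
  row 3 [0000011]: (0 AND ((0 IMPLIES 0) XOR 1)) -> 0
  row 4 [0000100]: (1 AND ((0 IMPLIES 0) XOR 0)) -> 1
  (every remaining row is evaluated the same way; all 128 results are listed next)
Full result column, 8 rows per line (x1,x2,x3,x4 fixed per line; x5,x6,x7 runs 000..111 left to right):
  rows 0-7 [x1,x2,x3,x4=0000]: 00001010  (ones: 2)
  rows 8-15 [x1,x2,x3,x4=0001]: 00001010  (ones: 2)
  rows 16-23 [x1,x2,x3,x4=0010]: 00001010  (ones: 2)
  rows 24-31 [x1,x2,x3,x4=0011]: 00001010  (ones: 2)
  rows 32-39 [x1,x2,x3,x4=0100]: 00001010  (ones: 2)
  rows 40-47 [x1,x2,x3,x4=0101]: 00001010  (ones: 2)
  rows 48-55 [x1,x2,x3,x4=0110]: 00001010  (ones: 2)
  rows 56-63 [x1,x2,x3,x4=0111]: 00001010  (ones: 2)
  rows 64-71 [x1,x2,x3,x4=1000]: 00001010  (ones: 2)
  rows 72-79 [x1,x2,x3,x4=1001]: 00001010  (ones: 2)
  rows 80-87 [x1,x2,x3,x4=1010]: 00001010  (ones: 2)
  rows 88-95 [x1,x2,x3,x4=1011]: 00001010  (ones: 2)
  rows 96-103 [x1,x2,x3,x4=1100]: 00001010  (ones: 2)
  rows 104-111 [x1,x2,x3,x4=1101]: 00001010  (ones: 2)
  rows 112-119 [x1,x2,x3,x4=1110]: 00001010  (ones: 2)
  rows 120-127 [x1,x2,x3,x4=1111]: 00001010  (ones: 2)
Count of 1-rows = 2+2+2+2+2+2+2+2+2+2+2+2+2+2+2+2 = 32

32


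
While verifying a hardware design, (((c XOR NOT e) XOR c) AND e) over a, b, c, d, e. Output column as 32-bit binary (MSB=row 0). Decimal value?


Formula: (((c XOR NOT e) XOR c) AND e) over a, b, c, d, e (32 rows)
Evaluate each row (bits = a,b,c,d,e, MSB first):
  row 0 [00000]: (((0 XOR NOT 0) XOR 0) AND 0) -> 0
  row 1 [00001]: (((0 XOR NOT 1) XOR 0) AND 1) -> 0
  row 2 [00010]: (((0 XOR NOT 0) XOR 0) AND 0) -> 0
  row 3 [00011]: (((0 XOR NOT 1) XOR 0) AND 1) -> 0
  row 4 [00100]: (((1 XOR NOT 0) XOR 1) AND 0) -> 0
  row 5 [00101]: (((1 XOR NOT 1) XOR 1) AND 1) -> 0
  row 6 [00110]: (((1 XOR NOT 0) XOR 1) AND 0) -> 0
  row 7 [00111]: (((1 XOR NOT 1) XOR 1) AND 1) -> 0
  row 8 [01000]: (((0 XOR NOT 0) XOR 0) AND 0) -> 0
  row 9 [01001]: (((0 XOR NOT 1) XOR 0) AND 1) -> 0
  row 10 [01010]: (((0 XOR NOT 0) XOR 0) AND 0) -> 0
  row 11 [01011]: (((0 XOR NOT 1) XOR 0) AND 1) -> 0
  row 12 [01100]: (((1 XOR NOT 0) XOR 1) AND 0) -> 0
  row 13 [01101]: (((1 XOR NOT 1) XOR 1) AND 1) -> 0
  row 14 [01110]: (((1 XOR NOT 0) XOR 1) AND 0) -> 0
  row 15 [01111]: (((1 XOR NOT 1) XOR 1) AND 1) -> 0
  row 16 [10000]: (((0 XOR NOT 0) XOR 0) AND 0) -> 0
  row 17 [10001]: (((0 XOR NOT 1) XOR 0) AND 1) -> 0
  row 18 [10010]: (((0 XOR NOT 0) XOR 0) AND 0) -> 0
  row 19 [10011]: (((0 XOR NOT 1) XOR 0) AND 1) -> 0
  row 20 [10100]: (((1 XOR NOT 0) XOR 1) AND 0) -> 0
  row 21 [10101]: (((1 XOR NOT 1) XOR 1) AND 1) -> 0
  row 22 [10110]: (((1 XOR NOT 0) XOR 1) AND 0) -> 0
  row 23 [10111]: (((1 XOR NOT 1) XOR 1) AND 1) -> 0
  row 24 [11000]: (((0 XOR NOT 0) XOR 0) AND 0) -> 0
  row 25 [11001]: (((0 XOR NOT 1) XOR 0) AND 1) -> 0
  row 26 [11010]: (((0 XOR NOT 0) XOR 0) AND 0) -> 0
  row 27 [11011]: (((0 XOR NOT 1) XOR 0) AND 1) -> 0
  row 28 [11100]: (((1 XOR NOT 0) XOR 1) AND 0) -> 0
  row 29 [11101]: (((1 XOR NOT 1) XOR 1) AND 1) -> 0
  row 30 [11110]: (((1 XOR NOT 0) XOR 1) AND 0) -> 0
  row 31 [11111]: (((1 XOR NOT 1) XOR 1) AND 1) -> 0
Full result column, 4 rows per line (a,b,c fixed per line; d,e runs 00..11 left to right):
  rows 0-3 [a,b,c=000]: 0000  = hex 0
  rows 4-7 [a,b,c=001]: 0000  = hex 0
  rows 8-11 [a,b,c=010]: 0000  = hex 0
  rows 12-15 [a,b,c=011]: 0000  = hex 0
  rows 16-19 [a,b,c=100]: 0000  = hex 0
  rows 20-23 [a,b,c=101]: 0000  = hex 0
  rows 24-27 [a,b,c=110]: 0000  = hex 0
  rows 28-31 [a,b,c=111]: 0000  = hex 0
Output column (row 0 .. row 31) = 00000000000000000000000000000000
Output column grouped in 4s = 0000 0000 0000 0000 0000 0000 0000 0000 = 0x00000000
Convert to decimal digit by digit (value = value*16 + digit):
  0 -> 0
  0*16 + 0 = 0
  0*16 + 0 = 0
  0*16 + 0 = 0
  0*16 + 0 = 0
  0*16 + 0 = 0
  0*16 + 0 = 0
  0*16 + 0 = 0
Decimal = 0

0


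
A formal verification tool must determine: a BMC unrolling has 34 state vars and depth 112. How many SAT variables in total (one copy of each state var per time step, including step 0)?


BMC unrolls to depth k, creating one copy of each state var for steps 0..k.
Step count = 112 + 1 = 113 (steps 0 through 112)
Vars per step = 34
Total = 34 * 113 = 3842

3842


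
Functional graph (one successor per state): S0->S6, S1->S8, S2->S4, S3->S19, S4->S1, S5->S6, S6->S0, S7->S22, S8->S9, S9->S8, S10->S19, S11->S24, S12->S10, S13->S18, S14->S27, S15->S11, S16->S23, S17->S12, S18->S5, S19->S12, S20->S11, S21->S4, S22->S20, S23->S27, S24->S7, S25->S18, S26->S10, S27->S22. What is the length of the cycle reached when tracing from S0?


Trace from S0 until a state repeats:
  S0 -> S6 -> S0
S0 first seen at step 0, revisited at step 2.
Cycle length = 2 - 0 = 2

2


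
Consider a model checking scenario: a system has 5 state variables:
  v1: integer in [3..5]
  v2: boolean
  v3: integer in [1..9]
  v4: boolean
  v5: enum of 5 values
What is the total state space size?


State space = product of domain sizes of all variables.
Domain sizes:
  v1 (integer in [3..5]): 3
  v2 (boolean): 2
  v3 (integer in [1..9]): 9
  v4 (boolean): 2
  v5 (enum of 5 values): 5
Product = 3 * 2 * 9 * 2 * 5 = 540

540


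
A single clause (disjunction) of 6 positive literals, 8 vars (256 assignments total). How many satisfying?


Step 1: Total=2^8=256
Step 2: Unsat when all 6 false: 2^2=4
Step 3: Sat=256-4=252

252


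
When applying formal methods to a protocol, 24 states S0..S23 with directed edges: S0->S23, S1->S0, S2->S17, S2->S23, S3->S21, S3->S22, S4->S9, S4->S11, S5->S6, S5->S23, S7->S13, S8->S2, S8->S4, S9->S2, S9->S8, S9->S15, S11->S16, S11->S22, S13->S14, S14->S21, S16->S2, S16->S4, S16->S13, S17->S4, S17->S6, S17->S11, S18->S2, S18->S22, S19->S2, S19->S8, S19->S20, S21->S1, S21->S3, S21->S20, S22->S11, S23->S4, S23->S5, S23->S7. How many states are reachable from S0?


BFS from S0:
  layer 0: {S0}
  layer 1: {S23}
  layer 2: {S4, S5, S7}
  layer 3: {S6, S9, S11, S13}
  layer 4: {S2, S8, S14, S15, S16, S22}
  layer 5: {S17, S21}
  layer 6: {S1, S3, S20}
Reachable set: {S0, S1, S2, S3, S4, S5, S6, S7, S8, S9, S11, S13, S14, S15, S16, S17, S20, S21, S22, S23}
Count = 20

20


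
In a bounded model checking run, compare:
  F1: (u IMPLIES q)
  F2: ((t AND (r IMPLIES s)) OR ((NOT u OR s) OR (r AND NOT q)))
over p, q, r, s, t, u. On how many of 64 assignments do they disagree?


F1 = (u IMPLIES q)
F2 = ((t AND (r IMPLIES s)) OR ((NOT u OR s) OR (r AND NOT q)))
Evaluate both on each of 64 rows (bits = p,q,r,s,t,u):
  row 0 [000000]: F1=1 F2=1 -> 0
  row 1 [000001]: F1=0 F2=0 -> 0
  row 2 [000010]: F1=1 F2=1 -> 0
  row 3 [000011]: F1=0 F2=1 (differ) -> 1
  row 4 [000100]: F1=1 F2=1 -> 0
  (every remaining row is evaluated the same way; all 64 results are listed next)
Full result column, 8 rows per line (p,q,r fixed per line; s,t,u runs 000..111 left to right):
  rows 0-7 [p,q,r=000]: 00010101  (ones: 3)
  rows 8-15 [p,q,r=001]: 01010101  (ones: 4)
  rows 16-23 [p,q,r=010]: 01000000  (ones: 1)
  rows 24-31 [p,q,r=011]: 01010000  (ones: 2)
  rows 32-39 [p,q,r=100]: 00010101  (ones: 3)
  rows 40-47 [p,q,r=101]: 01010101  (ones: 4)
  rows 48-55 [p,q,r=110]: 01000000  (ones: 1)
  rows 56-63 [p,q,r=111]: 01010000  (ones: 2)
Disagreements = 3+4+1+2+3+4+1+2 = 20

20


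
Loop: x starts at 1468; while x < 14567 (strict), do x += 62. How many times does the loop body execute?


Step 1: x goes from 1468 toward 14567 by 62; the body runs while x<14567, so iterations = ceil((bound-start)/step)
Step 2: Distance=13099
Step 3: ceil(13099/62)=212

212


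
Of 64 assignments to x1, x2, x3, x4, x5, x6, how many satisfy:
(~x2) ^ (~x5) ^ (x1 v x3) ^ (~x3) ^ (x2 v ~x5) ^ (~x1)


CNF with 6 clauses over 6 vars (64 assignments).
An assignment satisfies CNF iff every clause has >=1 true literal.
Check each row (bits = x1,x2,x3,x4,x5,x6; clause T/F shown):
  row 0 [000000]: clauses=TTFTTT -> 0
  row 1 [000001]: clauses=TTFTTT -> 0
  row 2 [000010]: clauses=TFFTFT -> 0
  row 3 [000011]: clauses=TFFTFT -> 0
  row 4 [000100]: clauses=TTFTTT -> 0
  (every remaining row is evaluated the same way; all 64 results are listed next)
Full result column, 8 rows per line (x1,x2,x3 fixed per line; x4,x5,x6 runs 000..111 left to right):
  rows 0-7 [x1,x2,x3=000]: 00000000  (ones: 0)
  rows 8-15 [x1,x2,x3=001]: 00000000  (ones: 0)
  rows 16-23 [x1,x2,x3=010]: 00000000  (ones: 0)
  rows 24-31 [x1,x2,x3=011]: 00000000  (ones: 0)
  rows 32-39 [x1,x2,x3=100]: 00000000  (ones: 0)
  rows 40-47 [x1,x2,x3=101]: 00000000  (ones: 0)
  rows 48-55 [x1,x2,x3=110]: 00000000  (ones: 0)
  rows 56-63 [x1,x2,x3=111]: 00000000  (ones: 0)
Satisfying assignments = 0+0+0+0+0+0+0+0 = 0

0


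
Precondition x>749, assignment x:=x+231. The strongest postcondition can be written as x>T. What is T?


Formula: sp(P, x:=E) = exists old_x. (x = E[old_x/x]) AND P[old_x/x] (old_x is the value of x before the assignment; eliminate old_x by solving x = E[old_x/x] for old_x)
Step 1: Precondition P: x>749, i.e. old_x > 749
Step 2: Assignment gives x = old_x + 231, so old_x = x - 231
Step 3: Substitute into P: x - 231 > 749
Step 4: Simplify: x > 749+231 = 980

980


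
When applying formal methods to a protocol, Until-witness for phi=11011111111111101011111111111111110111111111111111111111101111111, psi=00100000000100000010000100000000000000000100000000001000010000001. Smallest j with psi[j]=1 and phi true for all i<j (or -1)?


(phi U psi) at 0: need smallest j with psi[j]=1 and phi[i]=1 for all i in [0,j).
Scan from step 0:
  step 0: phi=1, psi=0 -> continue
  step 1: phi=1, psi=0 -> continue
  step 2: psi=1 and phi held for [0,2) -> witness found
Witness step = 2

2


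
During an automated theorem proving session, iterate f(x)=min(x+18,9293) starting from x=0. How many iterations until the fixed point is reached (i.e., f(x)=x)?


Step 1: x=0, cap=9293, increment=18
Step 2: x grows by 18 each step until capped at 9293; fixed point is x=9293
Step 3: iterations = ceil(9293/18) = 517

517


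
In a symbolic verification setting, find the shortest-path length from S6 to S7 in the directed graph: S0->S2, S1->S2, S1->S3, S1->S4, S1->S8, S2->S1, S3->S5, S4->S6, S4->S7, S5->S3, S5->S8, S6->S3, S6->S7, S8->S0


BFS layer-by-layer from S6:
  dist 0: {S6}
  dist 1: {S3, S7}
  -> S7 reached at distance 1
Shortest path length = 1

1


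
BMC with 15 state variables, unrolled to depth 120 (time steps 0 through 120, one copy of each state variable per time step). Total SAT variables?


BMC unrolls to depth k, creating one copy of each state var for steps 0..k.
Step count = 120 + 1 = 121 (steps 0 through 120)
Vars per step = 15
Total = 15 * 121 = 1815

1815


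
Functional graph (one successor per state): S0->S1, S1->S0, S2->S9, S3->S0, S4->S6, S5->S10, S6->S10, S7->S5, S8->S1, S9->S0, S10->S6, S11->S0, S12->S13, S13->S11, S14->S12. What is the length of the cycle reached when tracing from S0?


Trace from S0 until a state repeats:
  S0 -> S1 -> S0
S0 first seen at step 0, revisited at step 2.
Cycle length = 2 - 0 = 2

2


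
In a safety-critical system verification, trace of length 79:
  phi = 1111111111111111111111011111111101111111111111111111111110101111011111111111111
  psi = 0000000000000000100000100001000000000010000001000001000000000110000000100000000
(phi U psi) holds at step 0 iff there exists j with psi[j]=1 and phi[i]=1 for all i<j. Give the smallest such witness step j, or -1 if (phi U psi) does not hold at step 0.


(phi U psi) at 0: need smallest j with psi[j]=1 and phi[i]=1 for all i in [0,j).
Scan from step 0:
  step 0: phi=1, psi=0 -> continue
  step 1: phi=1, psi=0 -> continue
  step 2: phi=1, psi=0 -> continue
  step 3: phi=1, psi=0 -> continue
  step 16: psi=1 and phi held for [0,16) -> witness found
Witness step = 16

16


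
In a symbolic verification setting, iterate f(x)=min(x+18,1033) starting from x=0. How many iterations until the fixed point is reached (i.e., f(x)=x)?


Step 1: x=0, cap=1033, increment=18
Step 2: x grows by 18 each step until capped at 1033; fixed point is x=1033
Step 3: iterations = ceil(1033/18) = 58

58


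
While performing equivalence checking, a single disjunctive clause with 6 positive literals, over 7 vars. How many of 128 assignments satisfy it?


Step 1: Total=2^7=128
Step 2: Unsat when all 6 false: 2^1=2
Step 3: Sat=128-2=126

126


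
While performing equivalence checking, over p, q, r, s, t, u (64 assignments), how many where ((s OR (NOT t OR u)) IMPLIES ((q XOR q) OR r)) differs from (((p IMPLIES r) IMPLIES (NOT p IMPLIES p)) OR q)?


F1 = ((s OR (NOT t OR u)) IMPLIES ((q XOR q) OR r))
F2 = (((p IMPLIES r) IMPLIES (NOT p IMPLIES p)) OR q)
Evaluate both on each of 64 rows (bits = p,q,r,s,t,u):
  row 0 [000000]: F1=0 F2=0 -> 0
  row 1 [000001]: F1=0 F2=0 -> 0
  row 2 [000010]: F1=1 F2=0 (differ) -> 1
  row 3 [000011]: F1=0 F2=0 -> 0
  row 4 [000100]: F1=0 F2=0 -> 0
  (every remaining row is evaluated the same way; all 64 results are listed next)
Full result column, 8 rows per line (p,q,r fixed per line; s,t,u runs 000..111 left to right):
  rows 0-7 [p,q,r=000]: 00100000  (ones: 1)
  rows 8-15 [p,q,r=001]: 11111111  (ones: 8)
  rows 16-23 [p,q,r=010]: 11011111  (ones: 7)
  rows 24-31 [p,q,r=011]: 00000000  (ones: 0)
  rows 32-39 [p,q,r=100]: 11011111  (ones: 7)
  rows 40-47 [p,q,r=101]: 00000000  (ones: 0)
  rows 48-55 [p,q,r=110]: 11011111  (ones: 7)
  rows 56-63 [p,q,r=111]: 00000000  (ones: 0)
Disagreements = 1+8+7+0+7+0+7+0 = 30

30


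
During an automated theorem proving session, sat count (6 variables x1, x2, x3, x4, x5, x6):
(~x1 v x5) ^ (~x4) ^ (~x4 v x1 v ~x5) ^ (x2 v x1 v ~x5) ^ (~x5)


CNF with 5 clauses over 6 vars (64 assignments).
An assignment satisfies CNF iff every clause has >=1 true literal.
Check each row (bits = x1,x2,x3,x4,x5,x6; clause T/F shown):
  row 0 [000000]: clauses=TTTTT -> 1
  row 1 [000001]: clauses=TTTTT -> 1
  row 2 [000010]: clauses=TTTFF -> 0
  row 3 [000011]: clauses=TTTFF -> 0
  row 4 [000100]: clauses=TFTTT -> 0
  (every remaining row is evaluated the same way; all 64 results are listed next)
Full result column, 8 rows per line (x1,x2,x3 fixed per line; x4,x5,x6 runs 000..111 left to right):
  rows 0-7 [x1,x2,x3=000]: 11000000  (ones: 2)
  rows 8-15 [x1,x2,x3=001]: 11000000  (ones: 2)
  rows 16-23 [x1,x2,x3=010]: 11000000  (ones: 2)
  rows 24-31 [x1,x2,x3=011]: 11000000  (ones: 2)
  rows 32-39 [x1,x2,x3=100]: 00000000  (ones: 0)
  rows 40-47 [x1,x2,x3=101]: 00000000  (ones: 0)
  rows 48-55 [x1,x2,x3=110]: 00000000  (ones: 0)
  rows 56-63 [x1,x2,x3=111]: 00000000  (ones: 0)
Satisfying assignments = 2+2+2+2+0+0+0+0 = 8

8


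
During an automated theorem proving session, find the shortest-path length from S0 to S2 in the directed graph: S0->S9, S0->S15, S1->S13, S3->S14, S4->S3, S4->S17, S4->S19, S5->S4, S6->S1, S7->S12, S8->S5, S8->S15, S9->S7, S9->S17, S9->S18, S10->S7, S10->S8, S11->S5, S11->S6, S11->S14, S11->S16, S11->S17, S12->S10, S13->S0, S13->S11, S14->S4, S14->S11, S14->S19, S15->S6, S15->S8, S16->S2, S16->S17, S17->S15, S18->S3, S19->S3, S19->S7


BFS layer-by-layer from S0:
  dist 0: {S0}
  dist 1: {S9, S15}
  dist 2: {S6, S7, S8, S17, S18}
  dist 3: {S1, S3, S5, S12}
  dist 4: {S4, S10, S13, S14}
  dist 5: {S11, S19}
  dist 6: {S16}
  dist 7: {S2}
  -> S2 reached at distance 7
Shortest path length = 7

7


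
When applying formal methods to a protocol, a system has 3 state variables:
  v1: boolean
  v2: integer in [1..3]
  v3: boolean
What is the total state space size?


State space = product of domain sizes of all variables.
Domain sizes:
  v1 (boolean): 2
  v2 (integer in [1..3]): 3
  v3 (boolean): 2
Product = 2 * 3 * 2 = 12

12


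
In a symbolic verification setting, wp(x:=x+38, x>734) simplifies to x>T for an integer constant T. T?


Formula: wp(x:=E, P) = P[E/x] (substitute E for x in postcondition)
Step 1: Postcondition: x>734
Step 2: Substitute x+38 for x: x+38>734
Step 3: Solve for x: x > 734-38 = 696

696


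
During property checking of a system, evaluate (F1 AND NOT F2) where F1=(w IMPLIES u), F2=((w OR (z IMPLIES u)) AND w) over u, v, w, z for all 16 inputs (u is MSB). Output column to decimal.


F1 = (w IMPLIES u)
F2 = ((w OR (z IMPLIES u)) AND w)
Counterexample to F1=>F2 is where F1=1 and F2=0.
Evaluate each row (bits = u,v,w,z, MSB first):
  row 0 [0000]: F1=1 F2=0 -> F1&~F2 -> 1
  row 1 [0001]: F1=1 F2=0 -> F1&~F2 -> 1
  row 2 [0010]: F1=0 F2=1 -> F1&~F2 -> 0
  row 3 [0011]: F1=0 F2=1 -> F1&~F2 -> 0
  row 4 [0100]: F1=1 F2=0 -> F1&~F2 -> 1
  row 5 [0101]: F1=1 F2=0 -> F1&~F2 -> 1
  row 6 [0110]: F1=0 F2=1 -> F1&~F2 -> 0
  row 7 [0111]: F1=0 F2=1 -> F1&~F2 -> 0
  row 8 [1000]: F1=1 F2=0 -> F1&~F2 -> 1
  row 9 [1001]: F1=1 F2=0 -> F1&~F2 -> 1
  row 10 [1010]: F1=1 F2=1 -> F1&~F2 -> 0
  row 11 [1011]: F1=1 F2=1 -> F1&~F2 -> 0
  row 12 [1100]: F1=1 F2=0 -> F1&~F2 -> 1
  row 13 [1101]: F1=1 F2=0 -> F1&~F2 -> 1
  row 14 [1110]: F1=1 F2=1 -> F1&~F2 -> 0
  row 15 [1111]: F1=1 F2=1 -> F1&~F2 -> 0
Full result column, 4 rows per line (u,v fixed per line; w,z runs 00..11 left to right):
  rows 0-3 [u,v=00]: 1100  = hex C
  rows 4-7 [u,v=01]: 1100  = hex C
  rows 8-11 [u,v=10]: 1100  = hex C
  rows 12-15 [u,v=11]: 1100  = hex C
Counterexample vector (row 0 .. row 15) = 1100110011001100
Output column grouped in 4s = 1100 1100 1100 1100 = 0xCCCC
Convert to decimal digit by digit (value = value*16 + digit):
  C -> 12
  12*16 + 12 (C) = 204
  204*16 + 12 (C) = 3276
  3276*16 + 12 (C) = 52428
Decimal = 52428

52428


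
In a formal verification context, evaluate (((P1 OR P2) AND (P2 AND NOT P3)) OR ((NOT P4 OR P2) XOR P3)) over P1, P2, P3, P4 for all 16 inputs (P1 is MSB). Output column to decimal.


Formula: (((P1 OR P2) AND (P2 AND NOT P3)) OR ((NOT P4 OR P2) XOR P3)) over P1, P2, P3, P4 (16 rows)
Evaluate each row (bits = P1,P2,P3,P4, MSB first):
  row 0 [0000]: (((0 OR 0) AND (0 AND NOT 0)) OR ((NOT 0 OR 0) XOR 0)) -> 1
  row 1 [0001]: (((0 OR 0) AND (0 AND NOT 0)) OR ((NOT 1 OR 0) XOR 0)) -> 0
  row 2 [0010]: (((0 OR 0) AND (0 AND NOT 1)) OR ((NOT 0 OR 0) XOR 1)) -> 0
  row 3 [0011]: (((0 OR 0) AND (0 AND NOT 1)) OR ((NOT 1 OR 0) XOR 1)) -> 1
  row 4 [0100]: (((0 OR 1) AND (1 AND NOT 0)) OR ((NOT 0 OR 1) XOR 0)) -> 1
  row 5 [0101]: (((0 OR 1) AND (1 AND NOT 0)) OR ((NOT 1 OR 1) XOR 0)) -> 1
  row 6 [0110]: (((0 OR 1) AND (1 AND NOT 1)) OR ((NOT 0 OR 1) XOR 1)) -> 0
  row 7 [0111]: (((0 OR 1) AND (1 AND NOT 1)) OR ((NOT 1 OR 1) XOR 1)) -> 0
  row 8 [1000]: (((1 OR 0) AND (0 AND NOT 0)) OR ((NOT 0 OR 0) XOR 0)) -> 1
  row 9 [1001]: (((1 OR 0) AND (0 AND NOT 0)) OR ((NOT 1 OR 0) XOR 0)) -> 0
  row 10 [1010]: (((1 OR 0) AND (0 AND NOT 1)) OR ((NOT 0 OR 0) XOR 1)) -> 0
  row 11 [1011]: (((1 OR 0) AND (0 AND NOT 1)) OR ((NOT 1 OR 0) XOR 1)) -> 1
  row 12 [1100]: (((1 OR 1) AND (1 AND NOT 0)) OR ((NOT 0 OR 1) XOR 0)) -> 1
  row 13 [1101]: (((1 OR 1) AND (1 AND NOT 0)) OR ((NOT 1 OR 1) XOR 0)) -> 1
  row 14 [1110]: (((1 OR 1) AND (1 AND NOT 1)) OR ((NOT 0 OR 1) XOR 1)) -> 0
  row 15 [1111]: (((1 OR 1) AND (1 AND NOT 1)) OR ((NOT 1 OR 1) XOR 1)) -> 0
Full result column, 4 rows per line (P1,P2 fixed per line; P3,P4 runs 00..11 left to right):
  rows 0-3 [P1,P2=00]: 1001  = hex 9
  rows 4-7 [P1,P2=01]: 1100  = hex C
  rows 8-11 [P1,P2=10]: 1001  = hex 9
  rows 12-15 [P1,P2=11]: 1100  = hex C
Output column (row 0 .. row 15) = 1001110010011100
Output column grouped in 4s = 1001 1100 1001 1100 = 0x9C9C
Convert to decimal digit by digit (value = value*16 + digit):
  9 -> 9
  9*16 + 12 (C) = 156
  156*16 + 9 = 2505
  2505*16 + 12 (C) = 40092
Decimal = 40092

40092


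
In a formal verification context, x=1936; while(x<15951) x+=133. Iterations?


Step 1: x goes from 1936 toward 15951 by 133; the body runs while x<15951, so iterations = ceil((bound-start)/step)
Step 2: Distance=14015
Step 3: ceil(14015/133)=106

106


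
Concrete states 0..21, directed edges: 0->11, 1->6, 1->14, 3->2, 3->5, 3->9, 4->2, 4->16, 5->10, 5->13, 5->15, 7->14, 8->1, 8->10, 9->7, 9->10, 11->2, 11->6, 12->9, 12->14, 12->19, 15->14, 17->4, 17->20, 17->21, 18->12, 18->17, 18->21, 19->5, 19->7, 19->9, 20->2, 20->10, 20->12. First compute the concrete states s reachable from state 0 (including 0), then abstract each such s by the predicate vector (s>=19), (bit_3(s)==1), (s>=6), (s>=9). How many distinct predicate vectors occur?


BFS from 0:
Concrete reachable: {0, 2, 6, 11}
Abstract via predicates (s>=19), (bit_3(s)==1), (s>=6), (s>=9):
  (0,0,0,0) <- {0, 2}
  (0,0,1,0) <- {6}
  (0,1,1,1) <- {11}
Distinct abstract states = 3

3


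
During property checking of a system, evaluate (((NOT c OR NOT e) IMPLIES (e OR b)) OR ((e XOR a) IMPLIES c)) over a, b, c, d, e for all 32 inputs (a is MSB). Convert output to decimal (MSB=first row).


Formula: (((NOT c OR NOT e) IMPLIES (e OR b)) OR ((e XOR a) IMPLIES c)) over a, b, c, d, e (32 rows)
Evaluate each row (bits = a,b,c,d,e, MSB first):
  row 0 [00000]: (((NOT 0 OR NOT 0) IMPLIES (0 OR 0)) OR ((0 XOR 0) IMPLIES 0)) -> 1
  row 1 [00001]: (((NOT 0 OR NOT 1) IMPLIES (1 OR 0)) OR ((1 XOR 0) IMPLIES 0)) -> 1
  row 2 [00010]: (((NOT 0 OR NOT 0) IMPLIES (0 OR 0)) OR ((0 XOR 0) IMPLIES 0)) -> 1
  row 3 [00011]: (((NOT 0 OR NOT 1) IMPLIES (1 OR 0)) OR ((1 XOR 0) IMPLIES 0)) -> 1
  row 4 [00100]: (((NOT 1 OR NOT 0) IMPLIES (0 OR 0)) OR ((0 XOR 0) IMPLIES 1)) -> 1
  row 5 [00101]: (((NOT 1 OR NOT 1) IMPLIES (1 OR 0)) OR ((1 XOR 0) IMPLIES 1)) -> 1
  row 6 [00110]: (((NOT 1 OR NOT 0) IMPLIES (0 OR 0)) OR ((0 XOR 0) IMPLIES 1)) -> 1
  row 7 [00111]: (((NOT 1 OR NOT 1) IMPLIES (1 OR 0)) OR ((1 XOR 0) IMPLIES 1)) -> 1
  row 8 [01000]: (((NOT 0 OR NOT 0) IMPLIES (0 OR 1)) OR ((0 XOR 0) IMPLIES 0)) -> 1
  row 9 [01001]: (((NOT 0 OR NOT 1) IMPLIES (1 OR 1)) OR ((1 XOR 0) IMPLIES 0)) -> 1
  row 10 [01010]: (((NOT 0 OR NOT 0) IMPLIES (0 OR 1)) OR ((0 XOR 0) IMPLIES 0)) -> 1
  row 11 [01011]: (((NOT 0 OR NOT 1) IMPLIES (1 OR 1)) OR ((1 XOR 0) IMPLIES 0)) -> 1
  row 12 [01100]: (((NOT 1 OR NOT 0) IMPLIES (0 OR 1)) OR ((0 XOR 0) IMPLIES 1)) -> 1
  row 13 [01101]: (((NOT 1 OR NOT 1) IMPLIES (1 OR 1)) OR ((1 XOR 0) IMPLIES 1)) -> 1
  row 14 [01110]: (((NOT 1 OR NOT 0) IMPLIES (0 OR 1)) OR ((0 XOR 0) IMPLIES 1)) -> 1
  row 15 [01111]: (((NOT 1 OR NOT 1) IMPLIES (1 OR 1)) OR ((1 XOR 0) IMPLIES 1)) -> 1
  row 16 [10000]: (((NOT 0 OR NOT 0) IMPLIES (0 OR 0)) OR ((0 XOR 1) IMPLIES 0)) -> 0
  row 17 [10001]: (((NOT 0 OR NOT 1) IMPLIES (1 OR 0)) OR ((1 XOR 1) IMPLIES 0)) -> 1
  row 18 [10010]: (((NOT 0 OR NOT 0) IMPLIES (0 OR 0)) OR ((0 XOR 1) IMPLIES 0)) -> 0
  row 19 [10011]: (((NOT 0 OR NOT 1) IMPLIES (1 OR 0)) OR ((1 XOR 1) IMPLIES 0)) -> 1
  row 20 [10100]: (((NOT 1 OR NOT 0) IMPLIES (0 OR 0)) OR ((0 XOR 1) IMPLIES 1)) -> 1
  row 21 [10101]: (((NOT 1 OR NOT 1) IMPLIES (1 OR 0)) OR ((1 XOR 1) IMPLIES 1)) -> 1
  row 22 [10110]: (((NOT 1 OR NOT 0) IMPLIES (0 OR 0)) OR ((0 XOR 1) IMPLIES 1)) -> 1
  row 23 [10111]: (((NOT 1 OR NOT 1) IMPLIES (1 OR 0)) OR ((1 XOR 1) IMPLIES 1)) -> 1
  row 24 [11000]: (((NOT 0 OR NOT 0) IMPLIES (0 OR 1)) OR ((0 XOR 1) IMPLIES 0)) -> 1
  row 25 [11001]: (((NOT 0 OR NOT 1) IMPLIES (1 OR 1)) OR ((1 XOR 1) IMPLIES 0)) -> 1
  row 26 [11010]: (((NOT 0 OR NOT 0) IMPLIES (0 OR 1)) OR ((0 XOR 1) IMPLIES 0)) -> 1
  row 27 [11011]: (((NOT 0 OR NOT 1) IMPLIES (1 OR 1)) OR ((1 XOR 1) IMPLIES 0)) -> 1
  row 28 [11100]: (((NOT 1 OR NOT 0) IMPLIES (0 OR 1)) OR ((0 XOR 1) IMPLIES 1)) -> 1
  row 29 [11101]: (((NOT 1 OR NOT 1) IMPLIES (1 OR 1)) OR ((1 XOR 1) IMPLIES 1)) -> 1
  row 30 [11110]: (((NOT 1 OR NOT 0) IMPLIES (0 OR 1)) OR ((0 XOR 1) IMPLIES 1)) -> 1
  row 31 [11111]: (((NOT 1 OR NOT 1) IMPLIES (1 OR 1)) OR ((1 XOR 1) IMPLIES 1)) -> 1
Full result column, 4 rows per line (a,b,c fixed per line; d,e runs 00..11 left to right):
  rows 0-3 [a,b,c=000]: 1111  = hex F
  rows 4-7 [a,b,c=001]: 1111  = hex F
  rows 8-11 [a,b,c=010]: 1111  = hex F
  rows 12-15 [a,b,c=011]: 1111  = hex F
  rows 16-19 [a,b,c=100]: 0101  = hex 5
  rows 20-23 [a,b,c=101]: 1111  = hex F
  rows 24-27 [a,b,c=110]: 1111  = hex F
  rows 28-31 [a,b,c=111]: 1111  = hex F
Output column (row 0 .. row 31) = 11111111111111110101111111111111
Output column grouped in 4s = 1111 1111 1111 1111 0101 1111 1111 1111 = 0xFFFF5FFF
Convert to decimal digit by digit (value = value*16 + digit):
  F -> 15
  15*16 + 15 (F) = 255
  255*16 + 15 (F) = 4095
  4095*16 + 15 (F) = 65535
  65535*16 + 5 = 1048565
  1048565*16 + 15 (F) = 16777055
  16777055*16 + 15 (F) = 268432895
  268432895*16 + 15 (F) = 4294926335
Decimal = 4294926335

4294926335
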